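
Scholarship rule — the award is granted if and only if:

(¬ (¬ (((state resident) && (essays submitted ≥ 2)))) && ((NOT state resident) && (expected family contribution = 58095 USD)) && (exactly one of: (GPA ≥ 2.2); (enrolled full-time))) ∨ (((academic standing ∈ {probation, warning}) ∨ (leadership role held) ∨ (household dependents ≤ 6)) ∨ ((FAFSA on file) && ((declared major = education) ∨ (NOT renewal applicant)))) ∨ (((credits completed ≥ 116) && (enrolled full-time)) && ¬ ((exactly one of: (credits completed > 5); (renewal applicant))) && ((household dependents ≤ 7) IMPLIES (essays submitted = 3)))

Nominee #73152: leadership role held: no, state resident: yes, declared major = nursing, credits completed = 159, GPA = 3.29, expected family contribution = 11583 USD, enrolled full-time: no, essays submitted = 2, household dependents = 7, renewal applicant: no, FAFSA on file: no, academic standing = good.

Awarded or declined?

Atomic conditions:
  state resident: yes → true
  essays submitted ≥ 2: 2 ≥ 2 is true
  NOT state resident: yes → false
  expected family contribution = 58095 USD: 11583 == 58095 is false
  GPA ≥ 2.2: 3.29 ≥ 2.2 is true
  enrolled full-time: no → false
  academic standing ∈ {probation, warning}: good is not in the set → false
  leadership role held: no → false
  household dependents ≤ 6: 7 ≤ 6 is false
  FAFSA on file: no → false
  declared major = education: nursing == education is false
  NOT renewal applicant: no → true
  credits completed ≥ 116: 159 ≥ 116 is true
  credits completed > 5: 159 > 5 is true
  renewal applicant: no → false
  household dependents ≤ 7: 7 ≤ 7 is true
  essays submitted = 3: 2 == 3 is false
Combine:
[1.1.1.1] true AND true = true
[1.1.1] NOT true = false
[1.1] NOT false = true
[1.2] false AND false = false
[1.3] exactly-one(true, false) = true
[1] true AND false AND true = false
[2.1] false OR false OR false = false
[2.2.2] false OR true = true
[2.2] false AND true = false
[2] false OR false = false
[3.1] true AND false = false
[3.2.1] exactly-one(true, false) = true
[3.2] NOT true = false
[3.3] true → false = false
[3] false AND false AND false = false
[root] false OR false OR false = false
Overall: false → declined

Declined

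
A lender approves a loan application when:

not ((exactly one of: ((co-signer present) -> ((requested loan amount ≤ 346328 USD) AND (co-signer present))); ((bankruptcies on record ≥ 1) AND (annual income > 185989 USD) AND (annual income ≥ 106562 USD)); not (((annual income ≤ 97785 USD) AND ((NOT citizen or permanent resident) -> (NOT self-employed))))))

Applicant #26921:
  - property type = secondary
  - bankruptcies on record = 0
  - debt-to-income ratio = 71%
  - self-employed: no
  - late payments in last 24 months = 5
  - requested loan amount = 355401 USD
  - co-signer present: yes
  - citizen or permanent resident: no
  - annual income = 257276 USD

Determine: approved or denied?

Denied

Atomic conditions:
  co-signer present: yes → true
  requested loan amount ≤ 346328 USD: 355401 ≤ 346328 is false
  bankruptcies on record ≥ 1: 0 ≥ 1 is false
  annual income > 185989 USD: 257276 > 185989 is true
  annual income ≥ 106562 USD: 257276 ≥ 106562 is true
  annual income ≤ 97785 USD: 257276 ≤ 97785 is false
  NOT citizen or permanent resident: no → true
  NOT self-employed: no → true
Combine:
[1.1.2] false AND true = false
[1.1] true → false = false
[1.2] false AND true AND true = false
[1.3.1.2] true → true = true
[1.3.1] false AND true = false
[1.3] NOT false = true
[1] exactly-one(false, false, true) = true
[root] NOT true = false
Overall: false → denied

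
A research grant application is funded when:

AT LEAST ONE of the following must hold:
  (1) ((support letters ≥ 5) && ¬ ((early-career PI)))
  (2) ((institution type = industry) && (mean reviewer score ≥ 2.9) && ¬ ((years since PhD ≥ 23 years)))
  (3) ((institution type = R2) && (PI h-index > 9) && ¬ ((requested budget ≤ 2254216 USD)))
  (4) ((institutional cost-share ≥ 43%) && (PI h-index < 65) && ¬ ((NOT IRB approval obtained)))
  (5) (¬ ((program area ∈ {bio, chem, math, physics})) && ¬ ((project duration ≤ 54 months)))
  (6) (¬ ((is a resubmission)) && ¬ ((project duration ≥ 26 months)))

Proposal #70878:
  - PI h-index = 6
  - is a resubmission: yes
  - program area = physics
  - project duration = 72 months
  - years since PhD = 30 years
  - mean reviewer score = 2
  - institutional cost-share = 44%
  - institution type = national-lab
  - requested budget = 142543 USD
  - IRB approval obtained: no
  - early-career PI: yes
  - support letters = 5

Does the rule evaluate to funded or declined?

Atomic conditions:
  support letters ≥ 5: 5 ≥ 5 is true
  early-career PI: yes → true
  institution type = industry: national-lab == industry is false
  mean reviewer score ≥ 2.9: 2 ≥ 2.9 is false
  years since PhD ≥ 23 years: 30 ≥ 23 is true
  institution type = R2: national-lab == R2 is false
  PI h-index > 9: 6 > 9 is false
  requested budget ≤ 2254216 USD: 142543 ≤ 2254216 is true
  institutional cost-share ≥ 43%: 44 ≥ 43 is true
  PI h-index < 65: 6 < 65 is true
  NOT IRB approval obtained: no → true
  program area ∈ {bio, chem, math, physics}: physics is in the set → true
  project duration ≤ 54 months: 72 ≤ 54 is false
  is a resubmission: yes → true
  project duration ≥ 26 months: 72 ≥ 26 is true
Combine:
[1.2] NOT true = false
[1] true AND false = false
[2.3] NOT true = false
[2] false AND false AND false = false
[3.3] NOT true = false
[3] false AND false AND false = false
[4.3] NOT true = false
[4] true AND true AND false = false
[5.1] NOT true = false
[5.2] NOT false = true
[5] false AND true = false
[6.1] NOT true = false
[6.2] NOT true = false
[6] false AND false = false
[root] false OR false OR false OR false OR false OR false = false
Overall: false → declined

Declined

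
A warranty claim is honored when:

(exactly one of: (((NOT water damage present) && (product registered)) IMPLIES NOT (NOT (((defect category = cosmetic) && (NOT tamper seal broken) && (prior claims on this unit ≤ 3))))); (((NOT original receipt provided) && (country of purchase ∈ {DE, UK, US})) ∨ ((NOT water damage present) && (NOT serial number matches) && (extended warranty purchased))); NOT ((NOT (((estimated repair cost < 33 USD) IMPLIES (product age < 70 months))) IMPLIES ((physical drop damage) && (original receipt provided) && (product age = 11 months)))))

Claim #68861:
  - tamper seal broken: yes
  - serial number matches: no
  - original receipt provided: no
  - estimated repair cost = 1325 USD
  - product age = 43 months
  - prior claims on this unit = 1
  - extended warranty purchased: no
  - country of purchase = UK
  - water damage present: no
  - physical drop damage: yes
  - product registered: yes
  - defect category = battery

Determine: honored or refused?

Atomic conditions:
  NOT water damage present: no → true
  product registered: yes → true
  defect category = cosmetic: battery == cosmetic is false
  NOT tamper seal broken: yes → false
  prior claims on this unit ≤ 3: 1 ≤ 3 is true
  NOT original receipt provided: no → true
  country of purchase ∈ {DE, UK, US}: UK is in the set → true
  NOT serial number matches: no → true
  extended warranty purchased: no → false
  estimated repair cost < 33 USD: 1325 < 33 is false
  product age < 70 months: 43 < 70 is true
  physical drop damage: yes → true
  original receipt provided: no → false
  product age = 11 months: 43 == 11 is false
Combine:
[1.1] true AND true = true
[1.2.1.1] false AND false AND true = false
[1.2.1] NOT false = true
[1.2] NOT true = false
[1] true → false = false
[2.1] true AND true = true
[2.2] true AND true AND false = false
[2] true OR false = true
[3.1.1.1] false → true (antecedent false ⇒ implication holds) = true
[3.1.1] NOT true = false
[3.1.2] true AND false AND false = false
[3.1] false → false (antecedent false ⇒ implication holds) = true
[3] NOT true = false
[root] exactly-one(false, true, false) = true
Overall: true → honored

Honored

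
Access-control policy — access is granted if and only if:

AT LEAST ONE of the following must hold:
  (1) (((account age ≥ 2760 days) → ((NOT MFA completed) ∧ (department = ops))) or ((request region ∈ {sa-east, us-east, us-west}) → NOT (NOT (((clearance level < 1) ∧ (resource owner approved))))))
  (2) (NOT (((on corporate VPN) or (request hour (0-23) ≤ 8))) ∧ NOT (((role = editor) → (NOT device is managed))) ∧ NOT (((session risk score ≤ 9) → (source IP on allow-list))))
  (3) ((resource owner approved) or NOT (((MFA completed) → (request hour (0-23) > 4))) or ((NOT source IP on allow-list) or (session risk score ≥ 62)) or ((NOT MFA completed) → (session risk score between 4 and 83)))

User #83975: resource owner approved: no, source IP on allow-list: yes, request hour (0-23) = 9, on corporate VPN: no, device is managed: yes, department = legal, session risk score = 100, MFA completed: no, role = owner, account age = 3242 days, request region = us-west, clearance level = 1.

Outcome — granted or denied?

Atomic conditions:
  account age ≥ 2760 days: 3242 ≥ 2760 is true
  NOT MFA completed: no → true
  department = ops: legal == ops is false
  request region ∈ {sa-east, us-east, us-west}: us-west is in the set → true
  clearance level < 1: 1 < 1 is false
  resource owner approved: no → false
  on corporate VPN: no → false
  request hour (0-23) ≤ 8: 9 ≤ 8 is false
  role = editor: owner == editor is false
  NOT device is managed: yes → false
  session risk score ≤ 9: 100 ≤ 9 is false
  source IP on allow-list: yes → true
  MFA completed: no → false
  request hour (0-23) > 4: 9 > 4 is true
  NOT source IP on allow-list: yes → false
  session risk score ≥ 62: 100 ≥ 62 is true
  session risk score between 4 and 83: 100 in [4, 83] is false
Combine:
[1.1.2] true AND false = false
[1.1] true → false = false
[1.2.2.1.1] false AND false = false
[1.2.2.1] NOT false = true
[1.2.2] NOT true = false
[1.2] true → false = false
[1] false OR false = false
[2.1.1] false OR false = false
[2.1] NOT false = true
[2.2.1] false → false (antecedent false ⇒ implication holds) = true
[2.2] NOT true = false
[2.3.1] false → true (antecedent false ⇒ implication holds) = true
[2.3] NOT true = false
[2] true AND false AND false = false
[3.2.1] false → true (antecedent false ⇒ implication holds) = true
[3.2] NOT true = false
[3.3] false OR true = true
[3.4] true → false = false
[3] false OR false OR true OR false = true
[root] false OR false OR true = true
Overall: true → granted

Granted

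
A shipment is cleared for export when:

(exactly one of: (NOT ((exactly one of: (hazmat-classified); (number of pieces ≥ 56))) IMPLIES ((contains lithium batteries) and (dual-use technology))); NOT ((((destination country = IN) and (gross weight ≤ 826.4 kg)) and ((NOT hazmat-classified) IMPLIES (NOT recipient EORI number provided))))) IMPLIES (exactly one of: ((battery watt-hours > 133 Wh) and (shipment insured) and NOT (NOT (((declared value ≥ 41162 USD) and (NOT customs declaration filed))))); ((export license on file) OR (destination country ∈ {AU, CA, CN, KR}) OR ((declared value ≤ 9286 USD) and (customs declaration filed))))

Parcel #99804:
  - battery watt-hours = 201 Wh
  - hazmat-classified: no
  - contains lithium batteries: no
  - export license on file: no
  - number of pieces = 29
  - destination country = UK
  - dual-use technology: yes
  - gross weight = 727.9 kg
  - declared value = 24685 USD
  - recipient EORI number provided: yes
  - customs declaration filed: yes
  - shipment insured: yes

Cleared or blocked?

Atomic conditions:
  hazmat-classified: no → false
  number of pieces ≥ 56: 29 ≥ 56 is false
  contains lithium batteries: no → false
  dual-use technology: yes → true
  destination country = IN: UK == IN is false
  gross weight ≤ 826.4 kg: 727.9 ≤ 826.4 is true
  NOT hazmat-classified: no → true
  NOT recipient EORI number provided: yes → false
  battery watt-hours > 133 Wh: 201 > 133 is true
  shipment insured: yes → true
  declared value ≥ 41162 USD: 24685 ≥ 41162 is false
  NOT customs declaration filed: yes → false
  export license on file: no → false
  destination country ∈ {AU, CA, CN, KR}: UK is not in the set → false
  declared value ≤ 9286 USD: 24685 ≤ 9286 is false
  customs declaration filed: yes → true
Combine:
[1.1.1.1] exactly-one(false, false) = false
[1.1.1] NOT false = true
[1.1.2] false AND true = false
[1.1] true → false = false
[1.2.1.1] false AND true = false
[1.2.1.2] true → false = false
[1.2.1] false AND false = false
[1.2] NOT false = true
[1] exactly-one(false, true) = true
[2.1.3.1.1] false AND false = false
[2.1.3.1] NOT false = true
[2.1.3] NOT true = false
[2.1] true AND true AND false = false
[2.2.3] false AND true = false
[2.2] false OR false OR false = false
[2] exactly-one(false, false) = false
[root] true → false = false
Overall: false → blocked

Blocked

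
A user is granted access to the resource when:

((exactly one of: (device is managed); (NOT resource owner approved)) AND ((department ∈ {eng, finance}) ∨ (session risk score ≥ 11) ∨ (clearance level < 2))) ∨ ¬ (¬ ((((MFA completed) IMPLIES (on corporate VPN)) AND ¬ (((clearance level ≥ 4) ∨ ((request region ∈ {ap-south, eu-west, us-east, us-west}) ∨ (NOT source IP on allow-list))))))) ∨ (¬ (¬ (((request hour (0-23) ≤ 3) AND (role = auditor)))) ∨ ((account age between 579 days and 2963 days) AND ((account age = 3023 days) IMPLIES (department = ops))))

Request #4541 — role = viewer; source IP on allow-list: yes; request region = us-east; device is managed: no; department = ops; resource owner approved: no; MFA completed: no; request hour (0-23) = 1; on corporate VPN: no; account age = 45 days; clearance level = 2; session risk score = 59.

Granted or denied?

Atomic conditions:
  device is managed: no → false
  NOT resource owner approved: no → true
  department ∈ {eng, finance}: ops is not in the set → false
  session risk score ≥ 11: 59 ≥ 11 is true
  clearance level < 2: 2 < 2 is false
  MFA completed: no → false
  on corporate VPN: no → false
  clearance level ≥ 4: 2 ≥ 4 is false
  request region ∈ {ap-south, eu-west, us-east, us-west}: us-east is in the set → true
  NOT source IP on allow-list: yes → false
  request hour (0-23) ≤ 3: 1 ≤ 3 is true
  role = auditor: viewer == auditor is false
  account age between 579 days and 2963 days: 45 in [579, 2963] is false
  account age = 3023 days: 45 == 3023 is false
  department = ops: ops == ops is true
Combine:
[1.1] exactly-one(false, true) = true
[1.2] false OR true OR false = true
[1] true AND true = true
[2.1.1.1] false → false (antecedent false ⇒ implication holds) = true
[2.1.1.2.1.2] true OR false = true
[2.1.1.2.1] false OR true = true
[2.1.1.2] NOT true = false
[2.1.1] true AND false = false
[2.1] NOT false = true
[2] NOT true = false
[3.1.1.1] true AND false = false
[3.1.1] NOT false = true
[3.1] NOT true = false
[3.2.2] false → true (antecedent false ⇒ implication holds) = true
[3.2] false AND true = false
[3] false OR false = false
[root] true OR false OR false = true
Overall: true → granted

Granted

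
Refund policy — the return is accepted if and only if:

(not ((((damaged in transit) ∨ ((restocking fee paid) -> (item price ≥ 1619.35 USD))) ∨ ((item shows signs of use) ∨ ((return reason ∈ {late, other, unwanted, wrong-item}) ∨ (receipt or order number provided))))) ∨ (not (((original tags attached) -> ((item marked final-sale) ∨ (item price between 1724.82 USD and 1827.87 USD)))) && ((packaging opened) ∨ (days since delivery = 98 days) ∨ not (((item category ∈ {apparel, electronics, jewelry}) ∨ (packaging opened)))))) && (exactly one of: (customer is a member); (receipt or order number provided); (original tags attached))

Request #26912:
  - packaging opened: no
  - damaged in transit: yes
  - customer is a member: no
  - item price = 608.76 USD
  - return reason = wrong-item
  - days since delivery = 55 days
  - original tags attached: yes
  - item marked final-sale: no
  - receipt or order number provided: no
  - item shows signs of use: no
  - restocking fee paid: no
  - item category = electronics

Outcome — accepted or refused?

Refused

Atomic conditions:
  damaged in transit: yes → true
  restocking fee paid: no → false
  item price ≥ 1619.35 USD: 608.76 ≥ 1619.35 is false
  item shows signs of use: no → false
  return reason ∈ {late, other, unwanted, wrong-item}: wrong-item is in the set → true
  receipt or order number provided: no → false
  original tags attached: yes → true
  item marked final-sale: no → false
  item price between 1724.82 USD and 1827.87 USD: 608.76 in [1724.82, 1827.87] is false
  packaging opened: no → false
  days since delivery = 98 days: 55 == 98 is false
  item category ∈ {apparel, electronics, jewelry}: electronics is in the set → true
  customer is a member: no → false
Combine:
[1.1.1.1.2] false → false (antecedent false ⇒ implication holds) = true
[1.1.1.1] true OR true = true
[1.1.1.2.2] true OR false = true
[1.1.1.2] false OR true = true
[1.1.1] true OR true = true
[1.1] NOT true = false
[1.2.1.1.2] false OR false = false
[1.2.1.1] true → false = false
[1.2.1] NOT false = true
[1.2.2.3.1] true OR false = true
[1.2.2.3] NOT true = false
[1.2.2] false OR false OR false = false
[1.2] true AND false = false
[1] false OR false = false
[2] exactly-one(false, false, true) = true
[root] false AND true = false
Overall: false → refused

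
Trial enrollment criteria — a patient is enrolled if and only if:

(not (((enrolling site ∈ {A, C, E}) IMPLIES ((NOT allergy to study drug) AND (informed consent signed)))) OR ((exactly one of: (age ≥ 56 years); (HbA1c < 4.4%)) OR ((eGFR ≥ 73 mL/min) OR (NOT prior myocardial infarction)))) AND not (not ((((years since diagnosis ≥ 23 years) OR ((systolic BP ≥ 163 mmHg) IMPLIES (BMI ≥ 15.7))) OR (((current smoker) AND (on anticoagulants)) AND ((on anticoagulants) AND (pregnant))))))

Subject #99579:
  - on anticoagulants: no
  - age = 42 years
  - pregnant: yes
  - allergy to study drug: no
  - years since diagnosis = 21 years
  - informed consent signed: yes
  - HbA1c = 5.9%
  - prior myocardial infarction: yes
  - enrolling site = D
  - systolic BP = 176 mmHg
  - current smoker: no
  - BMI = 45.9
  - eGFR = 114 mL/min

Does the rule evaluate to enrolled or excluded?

Enrolled

Atomic conditions:
  enrolling site ∈ {A, C, E}: D is not in the set → false
  NOT allergy to study drug: no → true
  informed consent signed: yes → true
  age ≥ 56 years: 42 ≥ 56 is false
  HbA1c < 4.4%: 5.9 < 4.4 is false
  eGFR ≥ 73 mL/min: 114 ≥ 73 is true
  NOT prior myocardial infarction: yes → false
  years since diagnosis ≥ 23 years: 21 ≥ 23 is false
  systolic BP ≥ 163 mmHg: 176 ≥ 163 is true
  BMI ≥ 15.7: 45.9 ≥ 15.7 is true
  current smoker: no → false
  on anticoagulants: no → false
  pregnant: yes → true
Combine:
[1.1.1.2] true AND true = true
[1.1.1] false → true (antecedent false ⇒ implication holds) = true
[1.1] NOT true = false
[1.2.1] exactly-one(false, false) = false
[1.2.2] true OR false = true
[1.2] false OR true = true
[1] false OR true = true
[2.1.1.1.2] true → true = true
[2.1.1.1] false OR true = true
[2.1.1.2.1] false AND false = false
[2.1.1.2.2] false AND true = false
[2.1.1.2] false AND false = false
[2.1.1] true OR false = true
[2.1] NOT true = false
[2] NOT false = true
[root] true AND true = true
Overall: true → enrolled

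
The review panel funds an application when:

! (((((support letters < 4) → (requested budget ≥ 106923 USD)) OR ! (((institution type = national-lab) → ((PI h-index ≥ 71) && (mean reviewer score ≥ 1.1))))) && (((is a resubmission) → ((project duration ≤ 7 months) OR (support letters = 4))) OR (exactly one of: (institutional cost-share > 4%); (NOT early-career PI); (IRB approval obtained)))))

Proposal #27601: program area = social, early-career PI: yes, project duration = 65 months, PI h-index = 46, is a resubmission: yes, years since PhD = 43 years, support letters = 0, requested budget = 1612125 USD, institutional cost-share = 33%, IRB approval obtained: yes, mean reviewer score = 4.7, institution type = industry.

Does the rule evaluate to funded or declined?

Atomic conditions:
  support letters < 4: 0 < 4 is true
  requested budget ≥ 106923 USD: 1612125 ≥ 106923 is true
  institution type = national-lab: industry == national-lab is false
  PI h-index ≥ 71: 46 ≥ 71 is false
  mean reviewer score ≥ 1.1: 4.7 ≥ 1.1 is true
  is a resubmission: yes → true
  project duration ≤ 7 months: 65 ≤ 7 is false
  support letters = 4: 0 == 4 is false
  institutional cost-share > 4%: 33 > 4 is true
  NOT early-career PI: yes → false
  IRB approval obtained: yes → true
Combine:
[1.1.1] true → true = true
[1.1.2.1.2] false AND true = false
[1.1.2.1] false → false (antecedent false ⇒ implication holds) = true
[1.1.2] NOT true = false
[1.1] true OR false = true
[1.2.1.2] false OR false = false
[1.2.1] true → false = false
[1.2.2] exactly-one(true, false, true) = false
[1.2] false OR false = false
[1] true AND false = false
[root] NOT false = true
Overall: true → funded

Funded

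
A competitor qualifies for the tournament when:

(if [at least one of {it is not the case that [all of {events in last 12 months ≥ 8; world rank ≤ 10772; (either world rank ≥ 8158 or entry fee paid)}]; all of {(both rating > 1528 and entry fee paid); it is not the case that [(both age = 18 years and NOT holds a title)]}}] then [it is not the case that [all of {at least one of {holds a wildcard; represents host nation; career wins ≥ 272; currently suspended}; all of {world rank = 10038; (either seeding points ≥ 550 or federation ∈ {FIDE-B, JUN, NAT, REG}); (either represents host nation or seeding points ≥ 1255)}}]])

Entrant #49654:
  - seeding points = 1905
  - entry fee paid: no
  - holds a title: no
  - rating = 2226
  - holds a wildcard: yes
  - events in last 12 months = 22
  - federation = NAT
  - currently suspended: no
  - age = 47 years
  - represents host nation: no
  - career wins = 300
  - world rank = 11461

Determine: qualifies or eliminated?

Qualifies

Atomic conditions:
  events in last 12 months ≥ 8: 22 ≥ 8 is true
  world rank ≤ 10772: 11461 ≤ 10772 is false
  world rank ≥ 8158: 11461 ≥ 8158 is true
  entry fee paid: no → false
  rating > 1528: 2226 > 1528 is true
  age = 18 years: 47 == 18 is false
  NOT holds a title: no → true
  holds a wildcard: yes → true
  represents host nation: no → false
  career wins ≥ 272: 300 ≥ 272 is true
  currently suspended: no → false
  world rank = 10038: 11461 == 10038 is false
  seeding points ≥ 550: 1905 ≥ 550 is true
  federation ∈ {FIDE-B, JUN, NAT, REG}: NAT is in the set → true
  seeding points ≥ 1255: 1905 ≥ 1255 is true
Combine:
[1.1.1.3] true OR false = true
[1.1.1] true AND false AND true = false
[1.1] NOT false = true
[1.2.1] true AND false = false
[1.2.2.1] false AND true = false
[1.2.2] NOT false = true
[1.2] false AND true = false
[1] true OR false = true
[2.1.1] true OR false OR true OR false = true
[2.1.2.2] true OR true = true
[2.1.2.3] false OR true = true
[2.1.2] false AND true AND true = false
[2.1] true AND false = false
[2] NOT false = true
[root] true → true = true
Overall: true → qualifies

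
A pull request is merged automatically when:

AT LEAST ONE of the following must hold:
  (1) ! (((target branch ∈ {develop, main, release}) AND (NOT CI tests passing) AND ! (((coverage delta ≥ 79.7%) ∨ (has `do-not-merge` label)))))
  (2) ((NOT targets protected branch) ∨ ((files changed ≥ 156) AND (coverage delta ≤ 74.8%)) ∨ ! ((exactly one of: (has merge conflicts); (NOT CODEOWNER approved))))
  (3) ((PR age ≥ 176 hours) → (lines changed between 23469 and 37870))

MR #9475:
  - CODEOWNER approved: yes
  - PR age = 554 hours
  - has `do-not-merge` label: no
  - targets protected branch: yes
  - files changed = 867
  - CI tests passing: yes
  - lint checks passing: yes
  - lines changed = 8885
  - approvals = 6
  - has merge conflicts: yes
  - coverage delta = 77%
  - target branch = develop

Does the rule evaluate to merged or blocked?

Merged

Atomic conditions:
  target branch ∈ {develop, main, release}: develop is in the set → true
  NOT CI tests passing: yes → false
  coverage delta ≥ 79.7%: 77 ≥ 79.7 is false
  has `do-not-merge` label: no → false
  NOT targets protected branch: yes → false
  files changed ≥ 156: 867 ≥ 156 is true
  coverage delta ≤ 74.8%: 77 ≤ 74.8 is false
  has merge conflicts: yes → true
  NOT CODEOWNER approved: yes → false
  PR age ≥ 176 hours: 554 ≥ 176 is true
  lines changed between 23469 and 37870: 8885 in [23469, 37870] is false
Combine:
[1.1.3.1] false OR false = false
[1.1.3] NOT false = true
[1.1] true AND false AND true = false
[1] NOT false = true
[2.2] true AND false = false
[2.3.1] exactly-one(true, false) = true
[2.3] NOT true = false
[2] false OR false OR false = false
[3] true → false = false
[root] true OR false OR false = true
Overall: true → merged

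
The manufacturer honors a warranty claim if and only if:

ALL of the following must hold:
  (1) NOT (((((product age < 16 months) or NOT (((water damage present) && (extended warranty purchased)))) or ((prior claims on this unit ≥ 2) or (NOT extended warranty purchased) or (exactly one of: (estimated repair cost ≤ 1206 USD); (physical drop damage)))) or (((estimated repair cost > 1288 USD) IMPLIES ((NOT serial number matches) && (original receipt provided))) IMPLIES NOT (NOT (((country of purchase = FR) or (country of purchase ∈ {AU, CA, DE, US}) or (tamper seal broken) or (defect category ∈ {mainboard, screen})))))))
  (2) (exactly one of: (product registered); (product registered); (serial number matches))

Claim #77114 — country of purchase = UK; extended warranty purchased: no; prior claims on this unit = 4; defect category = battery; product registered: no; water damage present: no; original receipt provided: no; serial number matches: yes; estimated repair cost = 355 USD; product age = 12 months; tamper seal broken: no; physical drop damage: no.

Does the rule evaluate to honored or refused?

Refused

Atomic conditions:
  product age < 16 months: 12 < 16 is true
  water damage present: no → false
  extended warranty purchased: no → false
  prior claims on this unit ≥ 2: 4 ≥ 2 is true
  NOT extended warranty purchased: no → true
  estimated repair cost ≤ 1206 USD: 355 ≤ 1206 is true
  physical drop damage: no → false
  estimated repair cost > 1288 USD: 355 > 1288 is false
  NOT serial number matches: yes → false
  original receipt provided: no → false
  country of purchase = FR: UK == FR is false
  country of purchase ∈ {AU, CA, DE, US}: UK is not in the set → false
  tamper seal broken: no → false
  defect category ∈ {mainboard, screen}: battery is not in the set → false
  product registered: no → false
  serial number matches: yes → true
Combine:
[1.1.1.1.2.1] false AND false = false
[1.1.1.1.2] NOT false = true
[1.1.1.1] true OR true = true
[1.1.1.2.3] exactly-one(true, false) = true
[1.1.1.2] true OR true OR true = true
[1.1.1] true OR true = true
[1.1.2.1.2] false AND false = false
[1.1.2.1] false → false (antecedent false ⇒ implication holds) = true
[1.1.2.2.1.1] false OR false OR false OR false = false
[1.1.2.2.1] NOT false = true
[1.1.2.2] NOT true = false
[1.1.2] true → false = false
[1.1] true OR false = true
[1] NOT true = false
[2] exactly-one(false, false, true) = true
[root] false AND true = false
Overall: false → refused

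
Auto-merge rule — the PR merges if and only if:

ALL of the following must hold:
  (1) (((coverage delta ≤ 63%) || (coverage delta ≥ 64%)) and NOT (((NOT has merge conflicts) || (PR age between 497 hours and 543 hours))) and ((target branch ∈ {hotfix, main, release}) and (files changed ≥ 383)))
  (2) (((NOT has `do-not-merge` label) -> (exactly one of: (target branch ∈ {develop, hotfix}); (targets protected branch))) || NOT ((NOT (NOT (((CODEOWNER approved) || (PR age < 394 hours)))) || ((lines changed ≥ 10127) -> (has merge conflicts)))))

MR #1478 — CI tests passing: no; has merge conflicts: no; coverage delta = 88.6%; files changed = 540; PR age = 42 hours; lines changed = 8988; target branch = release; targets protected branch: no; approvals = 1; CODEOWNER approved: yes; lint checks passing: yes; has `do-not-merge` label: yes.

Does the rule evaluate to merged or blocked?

Atomic conditions:
  coverage delta ≤ 63%: 88.6 ≤ 63 is false
  coverage delta ≥ 64%: 88.6 ≥ 64 is true
  NOT has merge conflicts: no → true
  PR age between 497 hours and 543 hours: 42 in [497, 543] is false
  target branch ∈ {hotfix, main, release}: release is in the set → true
  files changed ≥ 383: 540 ≥ 383 is true
  NOT has `do-not-merge` label: yes → false
  target branch ∈ {develop, hotfix}: release is not in the set → false
  targets protected branch: no → false
  CODEOWNER approved: yes → true
  PR age < 394 hours: 42 < 394 is true
  lines changed ≥ 10127: 8988 ≥ 10127 is false
  has merge conflicts: no → false
Combine:
[1.1] false OR true = true
[1.2.1] true OR false = true
[1.2] NOT true = false
[1.3] true AND true = true
[1] true AND false AND true = false
[2.1.2] exactly-one(false, false) = false
[2.1] false → false (antecedent false ⇒ implication holds) = true
[2.2.1.1.1.1] true OR true = true
[2.2.1.1.1] NOT true = false
[2.2.1.1] NOT false = true
[2.2.1.2] false → false (antecedent false ⇒ implication holds) = true
[2.2.1] true OR true = true
[2.2] NOT true = false
[2] true OR false = true
[root] false AND true = false
Overall: false → blocked

Blocked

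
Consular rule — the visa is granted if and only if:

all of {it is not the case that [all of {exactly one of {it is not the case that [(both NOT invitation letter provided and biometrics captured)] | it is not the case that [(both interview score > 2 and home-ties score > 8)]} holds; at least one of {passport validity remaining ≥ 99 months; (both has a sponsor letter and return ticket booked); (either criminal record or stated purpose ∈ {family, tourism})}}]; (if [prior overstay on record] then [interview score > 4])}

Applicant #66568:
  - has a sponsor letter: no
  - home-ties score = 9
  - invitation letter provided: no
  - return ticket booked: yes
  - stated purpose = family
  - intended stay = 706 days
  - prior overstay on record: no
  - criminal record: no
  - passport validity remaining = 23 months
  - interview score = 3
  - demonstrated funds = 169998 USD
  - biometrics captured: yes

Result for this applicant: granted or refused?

Granted

Atomic conditions:
  NOT invitation letter provided: no → true
  biometrics captured: yes → true
  interview score > 2: 3 > 2 is true
  home-ties score > 8: 9 > 8 is true
  passport validity remaining ≥ 99 months: 23 ≥ 99 is false
  has a sponsor letter: no → false
  return ticket booked: yes → true
  criminal record: no → false
  stated purpose ∈ {family, tourism}: family is in the set → true
  prior overstay on record: no → false
  interview score > 4: 3 > 4 is false
Combine:
[1.1.1.1.1] true AND true = true
[1.1.1.1] NOT true = false
[1.1.1.2.1] true AND true = true
[1.1.1.2] NOT true = false
[1.1.1] exactly-one(false, false) = false
[1.1.2.2] false AND true = false
[1.1.2.3] false OR true = true
[1.1.2] false OR false OR true = true
[1.1] false AND true = false
[1] NOT false = true
[2] false → false (antecedent false ⇒ implication holds) = true
[root] true AND true = true
Overall: true → granted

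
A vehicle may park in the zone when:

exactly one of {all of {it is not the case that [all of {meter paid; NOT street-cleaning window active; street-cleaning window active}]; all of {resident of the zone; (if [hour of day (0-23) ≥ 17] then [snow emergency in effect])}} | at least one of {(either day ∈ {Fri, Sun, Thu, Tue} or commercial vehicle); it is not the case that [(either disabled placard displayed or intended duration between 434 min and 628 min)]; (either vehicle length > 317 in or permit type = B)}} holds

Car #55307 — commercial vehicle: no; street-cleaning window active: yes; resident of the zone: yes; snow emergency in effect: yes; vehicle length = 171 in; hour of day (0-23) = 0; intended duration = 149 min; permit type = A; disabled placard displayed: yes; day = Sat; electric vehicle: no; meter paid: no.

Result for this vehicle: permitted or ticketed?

Atomic conditions:
  meter paid: no → false
  NOT street-cleaning window active: yes → false
  street-cleaning window active: yes → true
  resident of the zone: yes → true
  hour of day (0-23) ≥ 17: 0 ≥ 17 is false
  snow emergency in effect: yes → true
  day ∈ {Fri, Sun, Thu, Tue}: Sat is not in the set → false
  commercial vehicle: no → false
  disabled placard displayed: yes → true
  intended duration between 434 min and 628 min: 149 in [434, 628] is false
  vehicle length > 317 in: 171 > 317 is false
  permit type = B: A == B is false
Combine:
[1.1.1] false AND false AND true = false
[1.1] NOT false = true
[1.2.2] false → true (antecedent false ⇒ implication holds) = true
[1.2] true AND true = true
[1] true AND true = true
[2.1] false OR false = false
[2.2.1] true OR false = true
[2.2] NOT true = false
[2.3] false OR false = false
[2] false OR false OR false = false
[root] exactly-one(true, false) = true
Overall: true → permitted

Permitted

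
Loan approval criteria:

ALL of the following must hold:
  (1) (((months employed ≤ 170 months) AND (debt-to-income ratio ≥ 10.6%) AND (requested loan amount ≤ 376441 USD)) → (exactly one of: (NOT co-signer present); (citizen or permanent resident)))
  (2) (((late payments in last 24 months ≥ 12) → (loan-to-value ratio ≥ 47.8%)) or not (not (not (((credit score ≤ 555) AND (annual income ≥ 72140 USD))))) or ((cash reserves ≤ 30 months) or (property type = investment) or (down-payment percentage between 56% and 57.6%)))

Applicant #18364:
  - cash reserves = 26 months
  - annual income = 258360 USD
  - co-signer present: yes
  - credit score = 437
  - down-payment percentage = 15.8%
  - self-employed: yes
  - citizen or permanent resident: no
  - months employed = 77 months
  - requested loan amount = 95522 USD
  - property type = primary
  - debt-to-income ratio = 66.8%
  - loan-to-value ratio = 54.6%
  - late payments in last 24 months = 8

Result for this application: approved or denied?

Denied

Atomic conditions:
  months employed ≤ 170 months: 77 ≤ 170 is true
  debt-to-income ratio ≥ 10.6%: 66.8 ≥ 10.6 is true
  requested loan amount ≤ 376441 USD: 95522 ≤ 376441 is true
  NOT co-signer present: yes → false
  citizen or permanent resident: no → false
  late payments in last 24 months ≥ 12: 8 ≥ 12 is false
  loan-to-value ratio ≥ 47.8%: 54.6 ≥ 47.8 is true
  credit score ≤ 555: 437 ≤ 555 is true
  annual income ≥ 72140 USD: 258360 ≥ 72140 is true
  cash reserves ≤ 30 months: 26 ≤ 30 is true
  property type = investment: primary == investment is false
  down-payment percentage between 56% and 57.6%: 15.8 in [56, 57.6] is false
Combine:
[1.1] true AND true AND true = true
[1.2] exactly-one(false, false) = false
[1] true → false = false
[2.1] false → true (antecedent false ⇒ implication holds) = true
[2.2.1.1.1] true AND true = true
[2.2.1.1] NOT true = false
[2.2.1] NOT false = true
[2.2] NOT true = false
[2.3] true OR false OR false = true
[2] true OR false OR true = true
[root] false AND true = false
Overall: false → denied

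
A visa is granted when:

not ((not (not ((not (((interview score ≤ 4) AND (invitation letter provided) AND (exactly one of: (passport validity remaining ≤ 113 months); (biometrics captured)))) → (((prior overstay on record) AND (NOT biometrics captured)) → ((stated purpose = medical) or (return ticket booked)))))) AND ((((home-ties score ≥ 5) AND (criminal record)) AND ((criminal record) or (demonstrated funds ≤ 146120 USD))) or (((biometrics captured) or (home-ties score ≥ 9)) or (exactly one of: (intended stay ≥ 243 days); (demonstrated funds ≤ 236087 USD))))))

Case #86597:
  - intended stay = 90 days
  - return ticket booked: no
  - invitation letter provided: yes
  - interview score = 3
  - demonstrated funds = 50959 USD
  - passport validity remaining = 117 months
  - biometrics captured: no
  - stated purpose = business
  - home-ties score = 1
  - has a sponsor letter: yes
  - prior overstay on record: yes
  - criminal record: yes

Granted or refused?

Granted

Atomic conditions:
  interview score ≤ 4: 3 ≤ 4 is true
  invitation letter provided: yes → true
  passport validity remaining ≤ 113 months: 117 ≤ 113 is false
  biometrics captured: no → false
  prior overstay on record: yes → true
  NOT biometrics captured: no → true
  stated purpose = medical: business == medical is false
  return ticket booked: no → false
  home-ties score ≥ 5: 1 ≥ 5 is false
  criminal record: yes → true
  demonstrated funds ≤ 146120 USD: 50959 ≤ 146120 is true
  home-ties score ≥ 9: 1 ≥ 9 is false
  intended stay ≥ 243 days: 90 ≥ 243 is false
  demonstrated funds ≤ 236087 USD: 50959 ≤ 236087 is true
Combine:
[1.1.1.1.1.1.3] exactly-one(false, false) = false
[1.1.1.1.1.1] true AND true AND false = false
[1.1.1.1.1] NOT false = true
[1.1.1.1.2.1] true AND true = true
[1.1.1.1.2.2] false OR false = false
[1.1.1.1.2] true → false = false
[1.1.1.1] true → false = false
[1.1.1] NOT false = true
[1.1] NOT true = false
[1.2.1.1] false AND true = false
[1.2.1.2] true OR true = true
[1.2.1] false AND true = false
[1.2.2.1] false OR false = false
[1.2.2.2] exactly-one(false, true) = true
[1.2.2] false OR true = true
[1.2] false OR true = true
[1] false AND true = false
[root] NOT false = true
Overall: true → granted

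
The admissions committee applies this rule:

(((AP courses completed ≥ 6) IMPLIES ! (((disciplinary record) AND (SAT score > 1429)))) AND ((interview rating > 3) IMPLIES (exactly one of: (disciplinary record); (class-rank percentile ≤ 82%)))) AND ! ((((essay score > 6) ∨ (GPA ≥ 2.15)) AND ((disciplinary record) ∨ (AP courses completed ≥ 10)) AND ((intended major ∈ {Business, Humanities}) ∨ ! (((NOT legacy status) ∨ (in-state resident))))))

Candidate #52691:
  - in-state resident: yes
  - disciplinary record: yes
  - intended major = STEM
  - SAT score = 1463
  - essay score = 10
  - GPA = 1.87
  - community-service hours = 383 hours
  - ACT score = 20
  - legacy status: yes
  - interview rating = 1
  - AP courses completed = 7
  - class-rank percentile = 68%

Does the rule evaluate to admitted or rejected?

Rejected

Atomic conditions:
  AP courses completed ≥ 6: 7 ≥ 6 is true
  disciplinary record: yes → true
  SAT score > 1429: 1463 > 1429 is true
  interview rating > 3: 1 > 3 is false
  class-rank percentile ≤ 82%: 68 ≤ 82 is true
  essay score > 6: 10 > 6 is true
  GPA ≥ 2.15: 1.87 ≥ 2.15 is false
  AP courses completed ≥ 10: 7 ≥ 10 is false
  intended major ∈ {Business, Humanities}: STEM is not in the set → false
  NOT legacy status: yes → false
  in-state resident: yes → true
Combine:
[1.1.2.1] true AND true = true
[1.1.2] NOT true = false
[1.1] true → false = false
[1.2.2] exactly-one(true, true) = false
[1.2] false → false (antecedent false ⇒ implication holds) = true
[1] false AND true = false
[2.1.1] true OR false = true
[2.1.2] true OR false = true
[2.1.3.2.1] false OR true = true
[2.1.3.2] NOT true = false
[2.1.3] false OR false = false
[2.1] true AND true AND false = false
[2] NOT false = true
[root] false AND true = false
Overall: false → rejected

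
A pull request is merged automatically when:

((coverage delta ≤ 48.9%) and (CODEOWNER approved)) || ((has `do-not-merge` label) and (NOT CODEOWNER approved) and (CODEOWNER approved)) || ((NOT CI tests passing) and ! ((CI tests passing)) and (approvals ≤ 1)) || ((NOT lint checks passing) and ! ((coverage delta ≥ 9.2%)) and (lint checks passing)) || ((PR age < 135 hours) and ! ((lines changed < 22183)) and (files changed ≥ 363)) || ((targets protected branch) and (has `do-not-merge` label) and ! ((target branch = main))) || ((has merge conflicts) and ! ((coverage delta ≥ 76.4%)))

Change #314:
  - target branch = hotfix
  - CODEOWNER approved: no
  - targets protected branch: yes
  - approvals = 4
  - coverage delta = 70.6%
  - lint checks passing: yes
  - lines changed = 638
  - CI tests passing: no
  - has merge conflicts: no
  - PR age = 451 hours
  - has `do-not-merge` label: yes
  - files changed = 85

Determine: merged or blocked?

Atomic conditions:
  coverage delta ≤ 48.9%: 70.6 ≤ 48.9 is false
  CODEOWNER approved: no → false
  has `do-not-merge` label: yes → true
  NOT CODEOWNER approved: no → true
  NOT CI tests passing: no → true
  CI tests passing: no → false
  approvals ≤ 1: 4 ≤ 1 is false
  NOT lint checks passing: yes → false
  coverage delta ≥ 9.2%: 70.6 ≥ 9.2 is true
  lint checks passing: yes → true
  PR age < 135 hours: 451 < 135 is false
  lines changed < 22183: 638 < 22183 is true
  files changed ≥ 363: 85 ≥ 363 is false
  targets protected branch: yes → true
  target branch = main: hotfix == main is false
  has merge conflicts: no → false
  coverage delta ≥ 76.4%: 70.6 ≥ 76.4 is false
Combine:
[1] false AND false = false
[2] true AND true AND false = false
[3.2] NOT false = true
[3] true AND true AND false = false
[4.2] NOT true = false
[4] false AND false AND true = false
[5.2] NOT true = false
[5] false AND false AND false = false
[6.3] NOT false = true
[6] true AND true AND true = true
[7.2] NOT false = true
[7] false AND true = false
[root] false OR false OR false OR false OR false OR true OR false = true
Overall: true → merged

Merged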